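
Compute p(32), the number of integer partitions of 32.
p(32) = 8349

Compute p(n) via the recurrence p(n, m) = p(n, m−1) + p(n−m, m), where p(n, m) counts partitions of n with all parts ≤ m and p(n) = p(n, n). The base cases are p(0, m) = 1 and p(n, 0) = 0 for n > 0. Filling the table yields p(32) = 8349. (Euler's pentagonal recurrence is an alternative.)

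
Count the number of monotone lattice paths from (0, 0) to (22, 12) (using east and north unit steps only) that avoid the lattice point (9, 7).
Number of paths = 450336120

Total paths from (0, 0) to (22, 12): C(34, 22) = 548354040. Paths through (9, 7): (paths (0, 0) → (9, 7)) × (paths (9, 7) → (22, 12)) = C(16, 9) · C(18, 13) = 11440 · 8568 = 98017920. Avoidance count = 548354040 − 98017920 = 450336120.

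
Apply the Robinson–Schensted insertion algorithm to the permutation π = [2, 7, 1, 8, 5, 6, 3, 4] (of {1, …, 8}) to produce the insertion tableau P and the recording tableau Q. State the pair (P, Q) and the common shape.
P = [1, 3, 4] / [2, 5, 6] / [7, 8];  Q = [1, 2, 4] / [3, 5, 6] / [7, 8];  common shape = (3, 3, 2)

Row-insert the values π_1, π_2, … into P one at a time, bumping the leftmost entry strictly greater than the inserted value down to the next row. The recording tableau Q records, in position (i, j), the step at which that cell was added to P.
  Insert 2 (step 1): P = [2];  Q = [1]
  Insert 7 (step 2): P = [2, 7];  Q = [1, 2]
  Insert 1 (step 3): P = [1, 7] / [2];  Q = [1, 2] / [3]
  Insert 8 (step 4): P = [1, 7, 8] / [2];  Q = [1, 2, 4] / [3]
  Insert 5 (step 5): P = [1, 5, 8] / [2, 7];  Q = [1, 2, 4] / [3, 5]
  Insert 6 (step 6): P = [1, 5, 6] / [2, 7, 8];  Q = [1, 2, 4] / [3, 5, 6]
  Insert 3 (step 7): P = [1, 3, 6] / [2, 5, 8] / [7];  Q = [1, 2, 4] / [3, 5, 6] / [7]
  Insert 4 (step 8): P = [1, 3, 4] / [2, 5, 6] / [7, 8];  Q = [1, 2, 4] / [3, 5, 6] / [7, 8]
Final shape: (3, 3, 2).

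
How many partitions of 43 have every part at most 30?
p(43, parts ≤ 30) = 62989

Use the recurrence p(n, m) = p(n, m−1) + p(n−m, m): either the largest part is < m (count p(n, m−1)) or the largest part is exactly m (remove one copy of m, count p(n−m, m)). With p(0, ·) = 1 this gives p(43, parts ≤ 30) = 62989. (By conjugating Young diagrams, this also counts partitions of 43 into at most 30 parts.)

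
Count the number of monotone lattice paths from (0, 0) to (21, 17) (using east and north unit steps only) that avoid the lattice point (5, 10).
Number of paths = 28044936909

Total paths from (0, 0) to (21, 17): C(38, 21) = 28781143380. Paths through (5, 10): (paths (0, 0) → (5, 10)) × (paths (5, 10) → (21, 17)) = C(15, 5) · C(23, 16) = 3003 · 245157 = 736206471. Avoidance count = 28781143380 − 736206471 = 28044936909.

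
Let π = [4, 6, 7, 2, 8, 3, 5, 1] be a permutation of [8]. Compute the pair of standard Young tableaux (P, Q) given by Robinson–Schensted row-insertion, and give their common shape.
P = [1, 3, 5, 8] / [2, 6, 7] / [4];  Q = [1, 2, 3, 5] / [4, 6, 7] / [8];  common shape = (4, 3, 1)

Row-insert the values π_1, π_2, … into P one at a time, bumping the leftmost entry strictly greater than the inserted value down to the next row. The recording tableau Q records, in position (i, j), the step at which that cell was added to P.
  Insert 4 (step 1): P = [4];  Q = [1]
  Insert 6 (step 2): P = [4, 6];  Q = [1, 2]
  Insert 7 (step 3): P = [4, 6, 7];  Q = [1, 2, 3]
  Insert 2 (step 4): P = [2, 6, 7] / [4];  Q = [1, 2, 3] / [4]
  Insert 8 (step 5): P = [2, 6, 7, 8] / [4];  Q = [1, 2, 3, 5] / [4]
  Insert 3 (step 6): P = [2, 3, 7, 8] / [4, 6];  Q = [1, 2, 3, 5] / [4, 6]
  Insert 5 (step 7): P = [2, 3, 5, 8] / [4, 6, 7];  Q = [1, 2, 3, 5] / [4, 6, 7]
  Insert 1 (step 8): P = [1, 3, 5, 8] / [2, 6, 7] / [4];  Q = [1, 2, 3, 5] / [4, 6, 7] / [8]
Final shape: (4, 3, 1).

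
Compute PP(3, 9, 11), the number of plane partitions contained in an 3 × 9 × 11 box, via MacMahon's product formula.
PP(3, 9, 11) = 44648855844320

Evaluate the triple product over i = 1..3, j = 1..9, k = 1..11. The factors are (2/1) · (3/2) · (4/3) · (5/4) · (6/5) · (7/6) · (8/7) · (9/8) · … (297 factors total). The numerators and denominators telescope so the product is an integer; carrying out the multiplication exactly gives PP(3, 9, 11) = 44648855844320.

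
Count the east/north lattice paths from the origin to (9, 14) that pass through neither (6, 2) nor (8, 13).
Number of paths = 401838

Inclusion–exclusion. Total paths: C(23, 9) = 817190. Through P₁: C(8, 6)·C(15, 3) = 12740. Through P₂: C(21, 8)·C(2, 1) = 406980. Since P₁ is strictly southwest of P₂, a monotone path through both must visit P₁ then P₂; paths through both = C(8, 6)·C(13, 2)·C(2, 1) = 4368. Avoid both = 817190 − 12740 − 406980 + 4368 = 401838.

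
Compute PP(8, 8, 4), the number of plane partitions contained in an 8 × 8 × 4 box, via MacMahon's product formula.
PP(8, 8, 4) = 15484613937936

Evaluate the triple product over i = 1..8, j = 1..8, k = 1..4. The factors are (2/1) · (3/2) · (4/3) · (5/4) · (3/2) · (4/3) · (5/4) · (6/5) · … (256 factors total). The numerators and denominators telescope so the product is an integer; carrying out the multiplication exactly gives PP(8, 8, 4) = 15484613937936.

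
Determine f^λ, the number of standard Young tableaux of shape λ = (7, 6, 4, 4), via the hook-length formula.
# SYT of shape (7, 6, 4, 4) = 87297210

Hook-length formula: f^λ = n! / Π hook(c), product over all cells c of the Young diagram. For λ = (7, 6, 4, 4), n = 21 boxes. Hook lengths by row (left-to-right, top-to-bottom): [10, 9, 8, 7, 4, 3, 1]; [8, 7, 6, 5, 2, 1]; [5, 4, 3, 2]; [4, 3, 2, 1]. Product of hooks = 585252864000. So f^λ = 21! / 585252864000 = 51090942171709440000 / 585252864000 = 87297210.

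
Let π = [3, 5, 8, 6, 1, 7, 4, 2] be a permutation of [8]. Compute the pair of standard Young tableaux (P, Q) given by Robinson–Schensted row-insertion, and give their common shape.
P = [1, 2, 6, 7] / [3, 4] / [5] / [8];  Q = [1, 2, 3, 6] / [4, 7] / [5] / [8];  common shape = (4, 2, 1, 1)

Row-insert the values π_1, π_2, … into P one at a time, bumping the leftmost entry strictly greater than the inserted value down to the next row. The recording tableau Q records, in position (i, j), the step at which that cell was added to P.
  Insert 3 (step 1): P = [3];  Q = [1]
  Insert 5 (step 2): P = [3, 5];  Q = [1, 2]
  Insert 8 (step 3): P = [3, 5, 8];  Q = [1, 2, 3]
  Insert 6 (step 4): P = [3, 5, 6] / [8];  Q = [1, 2, 3] / [4]
  Insert 1 (step 5): P = [1, 5, 6] / [3] / [8];  Q = [1, 2, 3] / [4] / [5]
  Insert 7 (step 6): P = [1, 5, 6, 7] / [3] / [8];  Q = [1, 2, 3, 6] / [4] / [5]
  Insert 4 (step 7): P = [1, 4, 6, 7] / [3, 5] / [8];  Q = [1, 2, 3, 6] / [4, 7] / [5]
  Insert 2 (step 8): P = [1, 2, 6, 7] / [3, 4] / [5] / [8];  Q = [1, 2, 3, 6] / [4, 7] / [5] / [8]
Final shape: (4, 2, 1, 1).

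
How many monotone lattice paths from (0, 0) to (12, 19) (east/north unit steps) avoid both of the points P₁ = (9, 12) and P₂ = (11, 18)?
Number of paths = 53114425

Inclusion–exclusion. Total paths: C(31, 12) = 141120525. Through P₁: C(21, 9)·C(10, 3) = 35271600. Through P₂: C(29, 11)·C(2, 1) = 69194580. Since P₁ is strictly southwest of P₂, a monotone path through both must visit P₁ then P₂; paths through both = C(21, 9)·C(8, 2)·C(2, 1) = 16460080. Avoid both = 141120525 − 35271600 − 69194580 + 16460080 = 53114425.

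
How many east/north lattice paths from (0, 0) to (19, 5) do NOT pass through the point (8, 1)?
Number of paths = 30219

Total paths from (0, 0) to (19, 5): C(24, 19) = 42504. Paths through (8, 1): (paths (0, 0) → (8, 1)) × (paths (8, 1) → (19, 5)) = C(9, 8) · C(15, 11) = 9 · 1365 = 12285. Avoidance count = 42504 − 12285 = 30219.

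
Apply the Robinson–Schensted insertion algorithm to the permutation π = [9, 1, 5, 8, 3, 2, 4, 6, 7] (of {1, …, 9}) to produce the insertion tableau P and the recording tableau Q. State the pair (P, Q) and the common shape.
P = [1, 2, 4, 6, 7] / [3, 8] / [5] / [9];  Q = [1, 3, 4, 8, 9] / [2, 7] / [5] / [6];  common shape = (5, 2, 1, 1)

Row-insert the values π_1, π_2, … into P one at a time, bumping the leftmost entry strictly greater than the inserted value down to the next row. The recording tableau Q records, in position (i, j), the step at which that cell was added to P.
  Insert 9 (step 1): P = [9];  Q = [1]
  Insert 1 (step 2): P = [1] / [9];  Q = [1] / [2]
  Insert 5 (step 3): P = [1, 5] / [9];  Q = [1, 3] / [2]
  Insert 8 (step 4): P = [1, 5, 8] / [9];  Q = [1, 3, 4] / [2]
  Insert 3 (step 5): P = [1, 3, 8] / [5] / [9];  Q = [1, 3, 4] / [2] / [5]
  Insert 2 (step 6): P = [1, 2, 8] / [3] / [5] / [9];  Q = [1, 3, 4] / [2] / [5] / [6]
  Insert 4 (step 7): P = [1, 2, 4] / [3, 8] / [5] / [9];  Q = [1, 3, 4] / [2, 7] / [5] / [6]
  Insert 6 (step 8): P = [1, 2, 4, 6] / [3, 8] / [5] / [9];  Q = [1, 3, 4, 8] / [2, 7] / [5] / [6]
  Insert 7 (step 9): P = [1, 2, 4, 6, 7] / [3, 8] / [5] / [9];  Q = [1, 3, 4, 8, 9] / [2, 7] / [5] / [6]
Final shape: (5, 2, 1, 1).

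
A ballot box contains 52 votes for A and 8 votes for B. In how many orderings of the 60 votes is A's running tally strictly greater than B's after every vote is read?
Strict-lead orderings = 1876321953

Total orderings of the 60 votes with 52 for A: C(60, 52) = 2558620845. By the Bertrand ballot formula (Cycle Lemma / reflection principle), the number of orderings in which A is strictly ahead of B throughout is (p − q)/(p + q) · C(p + q, p) = (52 − 8)/(52 + 8) · 2558620845 = 1876321953.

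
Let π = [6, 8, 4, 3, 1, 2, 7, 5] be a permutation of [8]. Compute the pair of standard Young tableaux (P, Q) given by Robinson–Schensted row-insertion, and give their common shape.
P = [1, 2, 5] / [3, 7] / [4, 8] / [6];  Q = [1, 2, 7] / [3, 6] / [4, 8] / [5];  common shape = (3, 2, 2, 1)

Row-insert the values π_1, π_2, … into P one at a time, bumping the leftmost entry strictly greater than the inserted value down to the next row. The recording tableau Q records, in position (i, j), the step at which that cell was added to P.
  Insert 6 (step 1): P = [6];  Q = [1]
  Insert 8 (step 2): P = [6, 8];  Q = [1, 2]
  Insert 4 (step 3): P = [4, 8] / [6];  Q = [1, 2] / [3]
  Insert 3 (step 4): P = [3, 8] / [4] / [6];  Q = [1, 2] / [3] / [4]
  Insert 1 (step 5): P = [1, 8] / [3] / [4] / [6];  Q = [1, 2] / [3] / [4] / [5]
  Insert 2 (step 6): P = [1, 2] / [3, 8] / [4] / [6];  Q = [1, 2] / [3, 6] / [4] / [5]
  Insert 7 (step 7): P = [1, 2, 7] / [3, 8] / [4] / [6];  Q = [1, 2, 7] / [3, 6] / [4] / [5]
  Insert 5 (step 8): P = [1, 2, 5] / [3, 7] / [4, 8] / [6];  Q = [1, 2, 7] / [3, 6] / [4, 8] / [5]
Final shape: (3, 2, 2, 1).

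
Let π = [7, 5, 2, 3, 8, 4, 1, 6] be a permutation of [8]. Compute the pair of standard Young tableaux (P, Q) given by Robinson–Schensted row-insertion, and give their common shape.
P = [1, 3, 4, 6] / [2, 8] / [5] / [7];  Q = [1, 4, 5, 8] / [2, 6] / [3] / [7];  common shape = (4, 2, 1, 1)

Row-insert the values π_1, π_2, … into P one at a time, bumping the leftmost entry strictly greater than the inserted value down to the next row. The recording tableau Q records, in position (i, j), the step at which that cell was added to P.
  Insert 7 (step 1): P = [7];  Q = [1]
  Insert 5 (step 2): P = [5] / [7];  Q = [1] / [2]
  Insert 2 (step 3): P = [2] / [5] / [7];  Q = [1] / [2] / [3]
  Insert 3 (step 4): P = [2, 3] / [5] / [7];  Q = [1, 4] / [2] / [3]
  Insert 8 (step 5): P = [2, 3, 8] / [5] / [7];  Q = [1, 4, 5] / [2] / [3]
  Insert 4 (step 6): P = [2, 3, 4] / [5, 8] / [7];  Q = [1, 4, 5] / [2, 6] / [3]
  Insert 1 (step 7): P = [1, 3, 4] / [2, 8] / [5] / [7];  Q = [1, 4, 5] / [2, 6] / [3] / [7]
  Insert 6 (step 8): P = [1, 3, 4, 6] / [2, 8] / [5] / [7];  Q = [1, 4, 5, 8] / [2, 6] / [3] / [7]
Final shape: (4, 2, 1, 1).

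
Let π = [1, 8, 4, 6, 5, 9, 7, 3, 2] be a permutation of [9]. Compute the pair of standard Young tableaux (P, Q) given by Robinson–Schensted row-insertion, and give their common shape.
P = [1, 2, 5, 7] / [3, 9] / [4] / [6] / [8];  Q = [1, 2, 4, 6] / [3, 7] / [5] / [8] / [9];  common shape = (4, 2, 1, 1, 1)

Row-insert the values π_1, π_2, … into P one at a time, bumping the leftmost entry strictly greater than the inserted value down to the next row. The recording tableau Q records, in position (i, j), the step at which that cell was added to P.
  Insert 1 (step 1): P = [1];  Q = [1]
  Insert 8 (step 2): P = [1, 8];  Q = [1, 2]
  Insert 4 (step 3): P = [1, 4] / [8];  Q = [1, 2] / [3]
  Insert 6 (step 4): P = [1, 4, 6] / [8];  Q = [1, 2, 4] / [3]
  Insert 5 (step 5): P = [1, 4, 5] / [6] / [8];  Q = [1, 2, 4] / [3] / [5]
  Insert 9 (step 6): P = [1, 4, 5, 9] / [6] / [8];  Q = [1, 2, 4, 6] / [3] / [5]
  Insert 7 (step 7): P = [1, 4, 5, 7] / [6, 9] / [8];  Q = [1, 2, 4, 6] / [3, 7] / [5]
  Insert 3 (step 8): P = [1, 3, 5, 7] / [4, 9] / [6] / [8];  Q = [1, 2, 4, 6] / [3, 7] / [5] / [8]
  Insert 2 (step 9): P = [1, 2, 5, 7] / [3, 9] / [4] / [6] / [8];  Q = [1, 2, 4, 6] / [3, 7] / [5] / [8] / [9]
Final shape: (4, 2, 1, 1, 1).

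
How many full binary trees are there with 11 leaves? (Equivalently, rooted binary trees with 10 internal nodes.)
C_10 = 16796

These full binary trees are counted by the Catalan number C_n = (1/(n + 1)) · C(2n, n). For n = 10: C_10 = (1/11) · C(20, 10) = 184756/11 = 16796.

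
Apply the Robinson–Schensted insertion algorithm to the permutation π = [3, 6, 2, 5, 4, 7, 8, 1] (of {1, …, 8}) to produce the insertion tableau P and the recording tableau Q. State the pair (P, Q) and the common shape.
P = [1, 4, 7, 8] / [2, 5] / [3] / [6];  Q = [1, 2, 6, 7] / [3, 4] / [5] / [8];  common shape = (4, 2, 1, 1)

Row-insert the values π_1, π_2, … into P one at a time, bumping the leftmost entry strictly greater than the inserted value down to the next row. The recording tableau Q records, in position (i, j), the step at which that cell was added to P.
  Insert 3 (step 1): P = [3];  Q = [1]
  Insert 6 (step 2): P = [3, 6];  Q = [1, 2]
  Insert 2 (step 3): P = [2, 6] / [3];  Q = [1, 2] / [3]
  Insert 5 (step 4): P = [2, 5] / [3, 6];  Q = [1, 2] / [3, 4]
  Insert 4 (step 5): P = [2, 4] / [3, 5] / [6];  Q = [1, 2] / [3, 4] / [5]
  Insert 7 (step 6): P = [2, 4, 7] / [3, 5] / [6];  Q = [1, 2, 6] / [3, 4] / [5]
  Insert 8 (step 7): P = [2, 4, 7, 8] / [3, 5] / [6];  Q = [1, 2, 6, 7] / [3, 4] / [5]
  Insert 1 (step 8): P = [1, 4, 7, 8] / [2, 5] / [3] / [6];  Q = [1, 2, 6, 7] / [3, 4] / [5] / [8]
Final shape: (4, 2, 1, 1).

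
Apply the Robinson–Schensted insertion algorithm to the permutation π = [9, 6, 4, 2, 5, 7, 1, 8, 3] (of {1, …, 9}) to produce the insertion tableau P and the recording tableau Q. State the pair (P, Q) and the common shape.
P = [1, 3, 7, 8] / [2, 5] / [4] / [6] / [9];  Q = [1, 5, 6, 8] / [2, 9] / [3] / [4] / [7];  common shape = (4, 2, 1, 1, 1)

Row-insert the values π_1, π_2, … into P one at a time, bumping the leftmost entry strictly greater than the inserted value down to the next row. The recording tableau Q records, in position (i, j), the step at which that cell was added to P.
  Insert 9 (step 1): P = [9];  Q = [1]
  Insert 6 (step 2): P = [6] / [9];  Q = [1] / [2]
  Insert 4 (step 3): P = [4] / [6] / [9];  Q = [1] / [2] / [3]
  Insert 2 (step 4): P = [2] / [4] / [6] / [9];  Q = [1] / [2] / [3] / [4]
  Insert 5 (step 5): P = [2, 5] / [4] / [6] / [9];  Q = [1, 5] / [2] / [3] / [4]
  Insert 7 (step 6): P = [2, 5, 7] / [4] / [6] / [9];  Q = [1, 5, 6] / [2] / [3] / [4]
  Insert 1 (step 7): P = [1, 5, 7] / [2] / [4] / [6] / [9];  Q = [1, 5, 6] / [2] / [3] / [4] / [7]
  Insert 8 (step 8): P = [1, 5, 7, 8] / [2] / [4] / [6] / [9];  Q = [1, 5, 6, 8] / [2] / [3] / [4] / [7]
  Insert 3 (step 9): P = [1, 3, 7, 8] / [2, 5] / [4] / [6] / [9];  Q = [1, 5, 6, 8] / [2, 9] / [3] / [4] / [7]
Final shape: (4, 2, 1, 1, 1).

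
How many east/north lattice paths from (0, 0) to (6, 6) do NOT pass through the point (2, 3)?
Number of paths = 574

Total paths from (0, 0) to (6, 6): C(12, 6) = 924. Paths through (2, 3): (paths (0, 0) → (2, 3)) × (paths (2, 3) → (6, 6)) = C(5, 2) · C(7, 4) = 10 · 35 = 350. Avoidance count = 924 − 350 = 574.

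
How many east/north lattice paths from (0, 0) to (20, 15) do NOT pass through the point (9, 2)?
Number of paths = 3110655240

Total paths from (0, 0) to (20, 15): C(35, 20) = 3247943160. Paths through (9, 2): (paths (0, 0) → (9, 2)) × (paths (9, 2) → (20, 15)) = C(11, 9) · C(24, 11) = 55 · 2496144 = 137287920. Avoidance count = 3247943160 − 137287920 = 3110655240.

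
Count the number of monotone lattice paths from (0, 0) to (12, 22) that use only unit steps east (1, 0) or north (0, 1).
Number of paths = 548354040

A monotone lattice path from (0, 0) to (12, 22) consists of 12 east steps and 22 north steps in some order, so it is determined by which 12 of the 34 steps are east. The count is C(34, 12) = 548354040.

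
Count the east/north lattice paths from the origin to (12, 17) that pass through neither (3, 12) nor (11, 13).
Number of paths = 38524780

Inclusion–exclusion. Total paths: C(29, 12) = 51895935. Through P₁: C(15, 3)·C(14, 9) = 910910. Through P₂: C(24, 11)·C(5, 1) = 12480720. Since P₁ is strictly southwest of P₂, a monotone path through both must visit P₁ then P₂; paths through both = C(15, 3)·C(9, 8)·C(5, 1) = 20475. Avoid both = 51895935 − 910910 − 12480720 + 20475 = 38524780.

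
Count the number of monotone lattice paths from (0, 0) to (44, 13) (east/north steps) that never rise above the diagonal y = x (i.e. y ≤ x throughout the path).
Number of paths = 1741010517120

By the reflection principle (André's argument), the number of monotone paths to (44, 13) with n ≤ m that never go above y = x is C(57, 44) − C(57, 45) = 2448296039700 − 707285522580 = 1741010517120.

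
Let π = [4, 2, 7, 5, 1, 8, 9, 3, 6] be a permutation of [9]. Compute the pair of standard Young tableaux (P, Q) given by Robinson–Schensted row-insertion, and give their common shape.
P = [1, 3, 6, 9] / [2, 5, 8] / [4, 7];  Q = [1, 3, 6, 7] / [2, 4, 9] / [5, 8];  common shape = (4, 3, 2)

Row-insert the values π_1, π_2, … into P one at a time, bumping the leftmost entry strictly greater than the inserted value down to the next row. The recording tableau Q records, in position (i, j), the step at which that cell was added to P.
  Insert 4 (step 1): P = [4];  Q = [1]
  Insert 2 (step 2): P = [2] / [4];  Q = [1] / [2]
  Insert 7 (step 3): P = [2, 7] / [4];  Q = [1, 3] / [2]
  Insert 5 (step 4): P = [2, 5] / [4, 7];  Q = [1, 3] / [2, 4]
  Insert 1 (step 5): P = [1, 5] / [2, 7] / [4];  Q = [1, 3] / [2, 4] / [5]
  Insert 8 (step 6): P = [1, 5, 8] / [2, 7] / [4];  Q = [1, 3, 6] / [2, 4] / [5]
  Insert 9 (step 7): P = [1, 5, 8, 9] / [2, 7] / [4];  Q = [1, 3, 6, 7] / [2, 4] / [5]
  Insert 3 (step 8): P = [1, 3, 8, 9] / [2, 5] / [4, 7];  Q = [1, 3, 6, 7] / [2, 4] / [5, 8]
  Insert 6 (step 9): P = [1, 3, 6, 9] / [2, 5, 8] / [4, 7];  Q = [1, 3, 6, 7] / [2, 4, 9] / [5, 8]
Final shape: (4, 3, 2).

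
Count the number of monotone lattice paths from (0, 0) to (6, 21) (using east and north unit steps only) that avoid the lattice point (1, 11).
Number of paths = 259974

Total paths from (0, 0) to (6, 21): C(27, 6) = 296010. Paths through (1, 11): (paths (0, 0) → (1, 11)) × (paths (1, 11) → (6, 21)) = C(12, 1) · C(15, 5) = 12 · 3003 = 36036. Avoidance count = 296010 − 36036 = 259974.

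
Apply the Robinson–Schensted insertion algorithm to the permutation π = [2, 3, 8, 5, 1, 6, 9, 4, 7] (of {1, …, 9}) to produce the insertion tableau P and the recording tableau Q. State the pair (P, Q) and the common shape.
P = [1, 3, 4, 6, 7] / [2, 5, 9] / [8];  Q = [1, 2, 3, 6, 7] / [4, 8, 9] / [5];  common shape = (5, 3, 1)

Row-insert the values π_1, π_2, … into P one at a time, bumping the leftmost entry strictly greater than the inserted value down to the next row. The recording tableau Q records, in position (i, j), the step at which that cell was added to P.
  Insert 2 (step 1): P = [2];  Q = [1]
  Insert 3 (step 2): P = [2, 3];  Q = [1, 2]
  Insert 8 (step 3): P = [2, 3, 8];  Q = [1, 2, 3]
  Insert 5 (step 4): P = [2, 3, 5] / [8];  Q = [1, 2, 3] / [4]
  Insert 1 (step 5): P = [1, 3, 5] / [2] / [8];  Q = [1, 2, 3] / [4] / [5]
  Insert 6 (step 6): P = [1, 3, 5, 6] / [2] / [8];  Q = [1, 2, 3, 6] / [4] / [5]
  Insert 9 (step 7): P = [1, 3, 5, 6, 9] / [2] / [8];  Q = [1, 2, 3, 6, 7] / [4] / [5]
  Insert 4 (step 8): P = [1, 3, 4, 6, 9] / [2, 5] / [8];  Q = [1, 2, 3, 6, 7] / [4, 8] / [5]
  Insert 7 (step 9): P = [1, 3, 4, 6, 7] / [2, 5, 9] / [8];  Q = [1, 2, 3, 6, 7] / [4, 8, 9] / [5]
Final shape: (5, 3, 1).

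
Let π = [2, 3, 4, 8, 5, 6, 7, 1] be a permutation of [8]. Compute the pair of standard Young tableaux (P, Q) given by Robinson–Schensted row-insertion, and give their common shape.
P = [1, 3, 4, 5, 6, 7] / [2] / [8];  Q = [1, 2, 3, 4, 6, 7] / [5] / [8];  common shape = (6, 1, 1)

Row-insert the values π_1, π_2, … into P one at a time, bumping the leftmost entry strictly greater than the inserted value down to the next row. The recording tableau Q records, in position (i, j), the step at which that cell was added to P.
  Insert 2 (step 1): P = [2];  Q = [1]
  Insert 3 (step 2): P = [2, 3];  Q = [1, 2]
  Insert 4 (step 3): P = [2, 3, 4];  Q = [1, 2, 3]
  Insert 8 (step 4): P = [2, 3, 4, 8];  Q = [1, 2, 3, 4]
  Insert 5 (step 5): P = [2, 3, 4, 5] / [8];  Q = [1, 2, 3, 4] / [5]
  Insert 6 (step 6): P = [2, 3, 4, 5, 6] / [8];  Q = [1, 2, 3, 4, 6] / [5]
  Insert 7 (step 7): P = [2, 3, 4, 5, 6, 7] / [8];  Q = [1, 2, 3, 4, 6, 7] / [5]
  Insert 1 (step 8): P = [1, 3, 4, 5, 6, 7] / [2] / [8];  Q = [1, 2, 3, 4, 6, 7] / [5] / [8]
Final shape: (6, 1, 1).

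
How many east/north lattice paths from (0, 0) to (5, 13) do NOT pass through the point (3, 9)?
Number of paths = 5268

Total paths from (0, 0) to (5, 13): C(18, 5) = 8568. Paths through (3, 9): (paths (0, 0) → (3, 9)) × (paths (3, 9) → (5, 13)) = C(12, 3) · C(6, 2) = 220 · 15 = 3300. Avoidance count = 8568 − 3300 = 5268.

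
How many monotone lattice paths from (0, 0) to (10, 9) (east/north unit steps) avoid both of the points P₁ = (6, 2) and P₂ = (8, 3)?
Number of paths = 80870

Inclusion–exclusion. Total paths: C(19, 10) = 92378. Through P₁: C(8, 6)·C(11, 4) = 9240. Through P₂: C(11, 8)·C(8, 2) = 4620. Since P₁ is strictly southwest of P₂, a monotone path through both must visit P₁ then P₂; paths through both = C(8, 6)·C(3, 2)·C(8, 2) = 2352. Avoid both = 92378 − 9240 − 4620 + 2352 = 80870.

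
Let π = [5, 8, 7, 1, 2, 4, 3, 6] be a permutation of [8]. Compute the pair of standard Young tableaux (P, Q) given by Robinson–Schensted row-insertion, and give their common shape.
P = [1, 2, 3, 6] / [4, 7] / [5] / [8];  Q = [1, 2, 6, 8] / [3, 5] / [4] / [7];  common shape = (4, 2, 1, 1)

Row-insert the values π_1, π_2, … into P one at a time, bumping the leftmost entry strictly greater than the inserted value down to the next row. The recording tableau Q records, in position (i, j), the step at which that cell was added to P.
  Insert 5 (step 1): P = [5];  Q = [1]
  Insert 8 (step 2): P = [5, 8];  Q = [1, 2]
  Insert 7 (step 3): P = [5, 7] / [8];  Q = [1, 2] / [3]
  Insert 1 (step 4): P = [1, 7] / [5] / [8];  Q = [1, 2] / [3] / [4]
  Insert 2 (step 5): P = [1, 2] / [5, 7] / [8];  Q = [1, 2] / [3, 5] / [4]
  Insert 4 (step 6): P = [1, 2, 4] / [5, 7] / [8];  Q = [1, 2, 6] / [3, 5] / [4]
  Insert 3 (step 7): P = [1, 2, 3] / [4, 7] / [5] / [8];  Q = [1, 2, 6] / [3, 5] / [4] / [7]
  Insert 6 (step 8): P = [1, 2, 3, 6] / [4, 7] / [5] / [8];  Q = [1, 2, 6, 8] / [3, 5] / [4] / [7]
Final shape: (4, 2, 1, 1).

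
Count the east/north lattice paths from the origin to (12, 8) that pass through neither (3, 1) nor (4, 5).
Number of paths = 62720

Inclusion–exclusion. Total paths: C(20, 12) = 125970. Through P₁: C(4, 3)·C(16, 9) = 45760. Through P₂: C(9, 4)·C(11, 8) = 20790. Since P₁ is strictly southwest of P₂, a monotone path through both must visit P₁ then P₂; paths through both = C(4, 3)·C(5, 1)·C(11, 8) = 3300. Avoid both = 125970 − 45760 − 20790 + 3300 = 62720.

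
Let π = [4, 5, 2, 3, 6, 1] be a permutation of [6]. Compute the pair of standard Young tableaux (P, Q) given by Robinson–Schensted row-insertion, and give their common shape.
P = [1, 3, 6] / [2, 5] / [4];  Q = [1, 2, 5] / [3, 4] / [6];  common shape = (3, 2, 1)

Row-insert the values π_1, π_2, … into P one at a time, bumping the leftmost entry strictly greater than the inserted value down to the next row. The recording tableau Q records, in position (i, j), the step at which that cell was added to P.
  Insert 4 (step 1): P = [4];  Q = [1]
  Insert 5 (step 2): P = [4, 5];  Q = [1, 2]
  Insert 2 (step 3): P = [2, 5] / [4];  Q = [1, 2] / [3]
  Insert 3 (step 4): P = [2, 3] / [4, 5];  Q = [1, 2] / [3, 4]
  Insert 6 (step 5): P = [2, 3, 6] / [4, 5];  Q = [1, 2, 5] / [3, 4]
  Insert 1 (step 6): P = [1, 3, 6] / [2, 5] / [4];  Q = [1, 2, 5] / [3, 4] / [6]
Final shape: (3, 2, 1).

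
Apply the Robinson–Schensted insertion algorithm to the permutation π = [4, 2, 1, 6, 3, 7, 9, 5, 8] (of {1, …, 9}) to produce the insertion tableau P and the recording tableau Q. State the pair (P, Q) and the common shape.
P = [1, 3, 5, 8] / [2, 6, 7, 9] / [4];  Q = [1, 4, 6, 7] / [2, 5, 8, 9] / [3];  common shape = (4, 4, 1)

Row-insert the values π_1, π_2, … into P one at a time, bumping the leftmost entry strictly greater than the inserted value down to the next row. The recording tableau Q records, in position (i, j), the step at which that cell was added to P.
  Insert 4 (step 1): P = [4];  Q = [1]
  Insert 2 (step 2): P = [2] / [4];  Q = [1] / [2]
  Insert 1 (step 3): P = [1] / [2] / [4];  Q = [1] / [2] / [3]
  Insert 6 (step 4): P = [1, 6] / [2] / [4];  Q = [1, 4] / [2] / [3]
  Insert 3 (step 5): P = [1, 3] / [2, 6] / [4];  Q = [1, 4] / [2, 5] / [3]
  Insert 7 (step 6): P = [1, 3, 7] / [2, 6] / [4];  Q = [1, 4, 6] / [2, 5] / [3]
  Insert 9 (step 7): P = [1, 3, 7, 9] / [2, 6] / [4];  Q = [1, 4, 6, 7] / [2, 5] / [3]
  Insert 5 (step 8): P = [1, 3, 5, 9] / [2, 6, 7] / [4];  Q = [1, 4, 6, 7] / [2, 5, 8] / [3]
  Insert 8 (step 9): P = [1, 3, 5, 8] / [2, 6, 7, 9] / [4];  Q = [1, 4, 6, 7] / [2, 5, 8, 9] / [3]
Final shape: (4, 4, 1).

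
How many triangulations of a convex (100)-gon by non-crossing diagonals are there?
C_98 = 57743358069601357782187700608042856334020731624756611000

These polygon triangulations are counted by the Catalan number C_n = (1/(n + 1)) · C(2n, n). For n = 98: C_98 = (1/99) · C(196, 98) = 5716592448890534420436582360196242777068052430850904489000/99 = 57743358069601357782187700608042856334020731624756611000.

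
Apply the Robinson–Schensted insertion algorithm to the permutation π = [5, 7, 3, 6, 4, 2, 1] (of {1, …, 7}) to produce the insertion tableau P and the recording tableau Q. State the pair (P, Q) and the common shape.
P = [1, 4] / [2, 6] / [3] / [5] / [7];  Q = [1, 2] / [3, 4] / [5] / [6] / [7];  common shape = (2, 2, 1, 1, 1)

Row-insert the values π_1, π_2, … into P one at a time, bumping the leftmost entry strictly greater than the inserted value down to the next row. The recording tableau Q records, in position (i, j), the step at which that cell was added to P.
  Insert 5 (step 1): P = [5];  Q = [1]
  Insert 7 (step 2): P = [5, 7];  Q = [1, 2]
  Insert 3 (step 3): P = [3, 7] / [5];  Q = [1, 2] / [3]
  Insert 6 (step 4): P = [3, 6] / [5, 7];  Q = [1, 2] / [3, 4]
  Insert 4 (step 5): P = [3, 4] / [5, 6] / [7];  Q = [1, 2] / [3, 4] / [5]
  Insert 2 (step 6): P = [2, 4] / [3, 6] / [5] / [7];  Q = [1, 2] / [3, 4] / [5] / [6]
  Insert 1 (step 7): P = [1, 4] / [2, 6] / [3] / [5] / [7];  Q = [1, 2] / [3, 4] / [5] / [6] / [7]
Final shape: (2, 2, 1, 1, 1).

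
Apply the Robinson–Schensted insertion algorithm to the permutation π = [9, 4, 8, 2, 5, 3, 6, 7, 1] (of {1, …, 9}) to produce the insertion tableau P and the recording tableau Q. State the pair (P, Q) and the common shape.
P = [1, 3, 6, 7] / [2, 5] / [4] / [8] / [9];  Q = [1, 3, 7, 8] / [2, 5] / [4] / [6] / [9];  common shape = (4, 2, 1, 1, 1)

Row-insert the values π_1, π_2, … into P one at a time, bumping the leftmost entry strictly greater than the inserted value down to the next row. The recording tableau Q records, in position (i, j), the step at which that cell was added to P.
  Insert 9 (step 1): P = [9];  Q = [1]
  Insert 4 (step 2): P = [4] / [9];  Q = [1] / [2]
  Insert 8 (step 3): P = [4, 8] / [9];  Q = [1, 3] / [2]
  Insert 2 (step 4): P = [2, 8] / [4] / [9];  Q = [1, 3] / [2] / [4]
  Insert 5 (step 5): P = [2, 5] / [4, 8] / [9];  Q = [1, 3] / [2, 5] / [4]
  Insert 3 (step 6): P = [2, 3] / [4, 5] / [8] / [9];  Q = [1, 3] / [2, 5] / [4] / [6]
  Insert 6 (step 7): P = [2, 3, 6] / [4, 5] / [8] / [9];  Q = [1, 3, 7] / [2, 5] / [4] / [6]
  Insert 7 (step 8): P = [2, 3, 6, 7] / [4, 5] / [8] / [9];  Q = [1, 3, 7, 8] / [2, 5] / [4] / [6]
  Insert 1 (step 9): P = [1, 3, 6, 7] / [2, 5] / [4] / [8] / [9];  Q = [1, 3, 7, 8] / [2, 5] / [4] / [6] / [9]
Final shape: (4, 2, 1, 1, 1).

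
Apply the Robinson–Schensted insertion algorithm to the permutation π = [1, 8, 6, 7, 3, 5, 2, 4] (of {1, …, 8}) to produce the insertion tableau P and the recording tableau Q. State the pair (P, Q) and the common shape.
P = [1, 2, 4] / [3, 5] / [6, 7] / [8];  Q = [1, 2, 4] / [3, 6] / [5, 8] / [7];  common shape = (3, 2, 2, 1)

Row-insert the values π_1, π_2, … into P one at a time, bumping the leftmost entry strictly greater than the inserted value down to the next row. The recording tableau Q records, in position (i, j), the step at which that cell was added to P.
  Insert 1 (step 1): P = [1];  Q = [1]
  Insert 8 (step 2): P = [1, 8];  Q = [1, 2]
  Insert 6 (step 3): P = [1, 6] / [8];  Q = [1, 2] / [3]
  Insert 7 (step 4): P = [1, 6, 7] / [8];  Q = [1, 2, 4] / [3]
  Insert 3 (step 5): P = [1, 3, 7] / [6] / [8];  Q = [1, 2, 4] / [3] / [5]
  Insert 5 (step 6): P = [1, 3, 5] / [6, 7] / [8];  Q = [1, 2, 4] / [3, 6] / [5]
  Insert 2 (step 7): P = [1, 2, 5] / [3, 7] / [6] / [8];  Q = [1, 2, 4] / [3, 6] / [5] / [7]
  Insert 4 (step 8): P = [1, 2, 4] / [3, 5] / [6, 7] / [8];  Q = [1, 2, 4] / [3, 6] / [5, 8] / [7]
Final shape: (3, 2, 2, 1).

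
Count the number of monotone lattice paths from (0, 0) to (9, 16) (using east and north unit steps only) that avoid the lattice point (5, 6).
Number of paths = 1580513

Total paths from (0, 0) to (9, 16): C(25, 9) = 2042975. Paths through (5, 6): (paths (0, 0) → (5, 6)) × (paths (5, 6) → (9, 16)) = C(11, 5) · C(14, 4) = 462 · 1001 = 462462. Avoidance count = 2042975 − 462462 = 1580513.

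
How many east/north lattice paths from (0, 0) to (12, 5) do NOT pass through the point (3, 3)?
Number of paths = 5088

Total paths from (0, 0) to (12, 5): C(17, 12) = 6188. Paths through (3, 3): (paths (0, 0) → (3, 3)) × (paths (3, 3) → (12, 5)) = C(6, 3) · C(11, 9) = 20 · 55 = 1100. Avoidance count = 6188 − 1100 = 5088.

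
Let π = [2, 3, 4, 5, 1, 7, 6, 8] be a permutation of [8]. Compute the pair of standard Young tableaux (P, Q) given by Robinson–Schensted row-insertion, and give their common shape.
P = [1, 3, 4, 5, 6, 8] / [2, 7];  Q = [1, 2, 3, 4, 6, 8] / [5, 7];  common shape = (6, 2)

Row-insert the values π_1, π_2, … into P one at a time, bumping the leftmost entry strictly greater than the inserted value down to the next row. The recording tableau Q records, in position (i, j), the step at which that cell was added to P.
  Insert 2 (step 1): P = [2];  Q = [1]
  Insert 3 (step 2): P = [2, 3];  Q = [1, 2]
  Insert 4 (step 3): P = [2, 3, 4];  Q = [1, 2, 3]
  Insert 5 (step 4): P = [2, 3, 4, 5];  Q = [1, 2, 3, 4]
  Insert 1 (step 5): P = [1, 3, 4, 5] / [2];  Q = [1, 2, 3, 4] / [5]
  Insert 7 (step 6): P = [1, 3, 4, 5, 7] / [2];  Q = [1, 2, 3, 4, 6] / [5]
  Insert 6 (step 7): P = [1, 3, 4, 5, 6] / [2, 7];  Q = [1, 2, 3, 4, 6] / [5, 7]
  Insert 8 (step 8): P = [1, 3, 4, 5, 6, 8] / [2, 7];  Q = [1, 2, 3, 4, 6, 8] / [5, 7]
Final shape: (6, 2).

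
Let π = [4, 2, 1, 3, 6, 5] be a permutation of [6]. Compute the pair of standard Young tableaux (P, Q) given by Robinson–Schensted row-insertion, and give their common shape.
P = [1, 3, 5] / [2, 6] / [4];  Q = [1, 4, 5] / [2, 6] / [3];  common shape = (3, 2, 1)

Row-insert the values π_1, π_2, … into P one at a time, bumping the leftmost entry strictly greater than the inserted value down to the next row. The recording tableau Q records, in position (i, j), the step at which that cell was added to P.
  Insert 4 (step 1): P = [4];  Q = [1]
  Insert 2 (step 2): P = [2] / [4];  Q = [1] / [2]
  Insert 1 (step 3): P = [1] / [2] / [4];  Q = [1] / [2] / [3]
  Insert 3 (step 4): P = [1, 3] / [2] / [4];  Q = [1, 4] / [2] / [3]
  Insert 6 (step 5): P = [1, 3, 6] / [2] / [4];  Q = [1, 4, 5] / [2] / [3]
  Insert 5 (step 6): P = [1, 3, 5] / [2, 6] / [4];  Q = [1, 4, 5] / [2, 6] / [3]
Final shape: (3, 2, 1).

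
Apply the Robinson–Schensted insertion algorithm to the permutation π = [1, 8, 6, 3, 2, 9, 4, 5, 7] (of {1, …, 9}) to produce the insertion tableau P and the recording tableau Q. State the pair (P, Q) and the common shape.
P = [1, 2, 4, 5, 7] / [3, 9] / [6] / [8];  Q = [1, 2, 6, 8, 9] / [3, 7] / [4] / [5];  common shape = (5, 2, 1, 1)

Row-insert the values π_1, π_2, … into P one at a time, bumping the leftmost entry strictly greater than the inserted value down to the next row. The recording tableau Q records, in position (i, j), the step at which that cell was added to P.
  Insert 1 (step 1): P = [1];  Q = [1]
  Insert 8 (step 2): P = [1, 8];  Q = [1, 2]
  Insert 6 (step 3): P = [1, 6] / [8];  Q = [1, 2] / [3]
  Insert 3 (step 4): P = [1, 3] / [6] / [8];  Q = [1, 2] / [3] / [4]
  Insert 2 (step 5): P = [1, 2] / [3] / [6] / [8];  Q = [1, 2] / [3] / [4] / [5]
  Insert 9 (step 6): P = [1, 2, 9] / [3] / [6] / [8];  Q = [1, 2, 6] / [3] / [4] / [5]
  Insert 4 (step 7): P = [1, 2, 4] / [3, 9] / [6] / [8];  Q = [1, 2, 6] / [3, 7] / [4] / [5]
  Insert 5 (step 8): P = [1, 2, 4, 5] / [3, 9] / [6] / [8];  Q = [1, 2, 6, 8] / [3, 7] / [4] / [5]
  Insert 7 (step 9): P = [1, 2, 4, 5, 7] / [3, 9] / [6] / [8];  Q = [1, 2, 6, 8, 9] / [3, 7] / [4] / [5]
Final shape: (5, 2, 1, 1).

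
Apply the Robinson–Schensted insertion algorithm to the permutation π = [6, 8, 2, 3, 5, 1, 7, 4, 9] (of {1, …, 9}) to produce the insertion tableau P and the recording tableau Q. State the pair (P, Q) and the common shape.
P = [1, 3, 4, 7, 9] / [2, 5] / [6, 8];  Q = [1, 2, 5, 7, 9] / [3, 4] / [6, 8];  common shape = (5, 2, 2)

Row-insert the values π_1, π_2, … into P one at a time, bumping the leftmost entry strictly greater than the inserted value down to the next row. The recording tableau Q records, in position (i, j), the step at which that cell was added to P.
  Insert 6 (step 1): P = [6];  Q = [1]
  Insert 8 (step 2): P = [6, 8];  Q = [1, 2]
  Insert 2 (step 3): P = [2, 8] / [6];  Q = [1, 2] / [3]
  Insert 3 (step 4): P = [2, 3] / [6, 8];  Q = [1, 2] / [3, 4]
  Insert 5 (step 5): P = [2, 3, 5] / [6, 8];  Q = [1, 2, 5] / [3, 4]
  Insert 1 (step 6): P = [1, 3, 5] / [2, 8] / [6];  Q = [1, 2, 5] / [3, 4] / [6]
  Insert 7 (step 7): P = [1, 3, 5, 7] / [2, 8] / [6];  Q = [1, 2, 5, 7] / [3, 4] / [6]
  Insert 4 (step 8): P = [1, 3, 4, 7] / [2, 5] / [6, 8];  Q = [1, 2, 5, 7] / [3, 4] / [6, 8]
  Insert 9 (step 9): P = [1, 3, 4, 7, 9] / [2, 5] / [6, 8];  Q = [1, 2, 5, 7, 9] / [3, 4] / [6, 8]
Final shape: (5, 2, 2).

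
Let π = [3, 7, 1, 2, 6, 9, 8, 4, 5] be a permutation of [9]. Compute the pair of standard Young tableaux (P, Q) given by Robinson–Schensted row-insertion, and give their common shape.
P = [1, 2, 4, 5] / [3, 6, 8] / [7, 9];  Q = [1, 2, 5, 6] / [3, 4, 7] / [8, 9];  common shape = (4, 3, 2)

Row-insert the values π_1, π_2, … into P one at a time, bumping the leftmost entry strictly greater than the inserted value down to the next row. The recording tableau Q records, in position (i, j), the step at which that cell was added to P.
  Insert 3 (step 1): P = [3];  Q = [1]
  Insert 7 (step 2): P = [3, 7];  Q = [1, 2]
  Insert 1 (step 3): P = [1, 7] / [3];  Q = [1, 2] / [3]
  Insert 2 (step 4): P = [1, 2] / [3, 7];  Q = [1, 2] / [3, 4]
  Insert 6 (step 5): P = [1, 2, 6] / [3, 7];  Q = [1, 2, 5] / [3, 4]
  Insert 9 (step 6): P = [1, 2, 6, 9] / [3, 7];  Q = [1, 2, 5, 6] / [3, 4]
  Insert 8 (step 7): P = [1, 2, 6, 8] / [3, 7, 9];  Q = [1, 2, 5, 6] / [3, 4, 7]
  Insert 4 (step 8): P = [1, 2, 4, 8] / [3, 6, 9] / [7];  Q = [1, 2, 5, 6] / [3, 4, 7] / [8]
  Insert 5 (step 9): P = [1, 2, 4, 5] / [3, 6, 8] / [7, 9];  Q = [1, 2, 5, 6] / [3, 4, 7] / [8, 9]
Final shape: (4, 3, 2).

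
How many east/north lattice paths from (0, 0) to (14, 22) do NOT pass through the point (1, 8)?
Number of paths = 3615772500

Total paths from (0, 0) to (14, 22): C(36, 14) = 3796297200. Paths through (1, 8): (paths (0, 0) → (1, 8)) × (paths (1, 8) → (14, 22)) = C(9, 1) · C(27, 13) = 9 · 20058300 = 180524700. Avoidance count = 3796297200 − 180524700 = 3615772500.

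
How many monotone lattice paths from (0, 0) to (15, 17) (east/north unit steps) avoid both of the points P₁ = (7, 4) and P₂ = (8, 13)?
Number of paths = 432508320

Inclusion–exclusion. Total paths: C(32, 15) = 565722720. Through P₁: C(11, 7)·C(21, 8) = 67151700. Through P₂: C(21, 8)·C(11, 7) = 67151700. Since P₁ is strictly southwest of P₂, a monotone path through both must visit P₁ then P₂; paths through both = C(11, 7)·C(10, 1)·C(11, 7) = 1089000. Avoid both = 565722720 − 67151700 − 67151700 + 1089000 = 432508320.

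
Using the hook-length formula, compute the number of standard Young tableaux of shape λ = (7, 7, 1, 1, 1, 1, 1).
# SYT of shape (7, 7, 1, 1, 1, 1, 1) = 1790712

Hook-length formula: f^λ = n! / Π hook(c), product over all cells c of the Young diagram. For λ = (7, 7, 1, 1, 1, 1, 1), n = 19 boxes. Hook lengths by row (left-to-right, top-to-bottom): [13, 7, 6, 5, 4, 3, 2]; [12, 6, 5, 4, 3, 2, 1]; [5]; [4]; [3]; [2]; [1]. Product of hooks = 67931136000. So f^λ = 19! / 67931136000 = 121645100408832000 / 67931136000 = 1790712.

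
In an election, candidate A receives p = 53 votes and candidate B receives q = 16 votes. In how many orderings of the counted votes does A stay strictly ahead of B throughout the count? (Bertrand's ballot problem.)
Strict-lead orderings = 1025925379069932

Total orderings of the 69 votes with 53 for A: C(69, 53) = 1913212193400684. By the Bertrand ballot formula (Cycle Lemma / reflection principle), the number of orderings in which A is strictly ahead of B throughout is (p − q)/(p + q) · C(p + q, p) = (53 − 16)/(53 + 16) · 1913212193400684 = 1025925379069932.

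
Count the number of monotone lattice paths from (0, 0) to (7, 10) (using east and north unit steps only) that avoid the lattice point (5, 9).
Number of paths = 13442

Total paths from (0, 0) to (7, 10): C(17, 7) = 19448. Paths through (5, 9): (paths (0, 0) → (5, 9)) × (paths (5, 9) → (7, 10)) = C(14, 5) · C(3, 2) = 2002 · 3 = 6006. Avoidance count = 19448 − 6006 = 13442.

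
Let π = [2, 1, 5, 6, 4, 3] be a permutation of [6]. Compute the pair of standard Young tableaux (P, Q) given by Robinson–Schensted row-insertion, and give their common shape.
P = [1, 3, 6] / [2, 4] / [5];  Q = [1, 3, 4] / [2, 5] / [6];  common shape = (3, 2, 1)

Row-insert the values π_1, π_2, … into P one at a time, bumping the leftmost entry strictly greater than the inserted value down to the next row. The recording tableau Q records, in position (i, j), the step at which that cell was added to P.
  Insert 2 (step 1): P = [2];  Q = [1]
  Insert 1 (step 2): P = [1] / [2];  Q = [1] / [2]
  Insert 5 (step 3): P = [1, 5] / [2];  Q = [1, 3] / [2]
  Insert 6 (step 4): P = [1, 5, 6] / [2];  Q = [1, 3, 4] / [2]
  Insert 4 (step 5): P = [1, 4, 6] / [2, 5];  Q = [1, 3, 4] / [2, 5]
  Insert 3 (step 6): P = [1, 3, 6] / [2, 4] / [5];  Q = [1, 3, 4] / [2, 5] / [6]
Final shape: (3, 2, 1).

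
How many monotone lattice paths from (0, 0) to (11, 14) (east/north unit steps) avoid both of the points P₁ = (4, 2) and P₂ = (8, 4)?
Number of paths = 3624360

Inclusion–exclusion. Total paths: C(25, 11) = 4457400. Through P₁: C(6, 4)·C(19, 7) = 755820. Through P₂: C(12, 8)·C(13, 3) = 141570. Since P₁ is strictly southwest of P₂, a monotone path through both must visit P₁ then P₂; paths through both = C(6, 4)·C(6, 4)·C(13, 3) = 64350. Avoid both = 4457400 − 755820 − 141570 + 64350 = 3624360.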